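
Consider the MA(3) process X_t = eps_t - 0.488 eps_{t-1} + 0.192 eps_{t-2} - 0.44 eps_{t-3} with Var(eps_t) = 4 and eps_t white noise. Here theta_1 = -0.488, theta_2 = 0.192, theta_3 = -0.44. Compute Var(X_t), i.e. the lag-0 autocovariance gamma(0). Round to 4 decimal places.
\gamma(0) = 5.8744

For an MA(q) process X_t = eps_t + sum_i theta_i eps_{t-i} with
Var(eps_t) = sigma^2, the variance is
  gamma(0) = sigma^2 * (1 + sum_i theta_i^2).
  sum_i theta_i^2 = (-0.488)^2 + (0.192)^2 + (-0.44)^2 = 0.238144 + 0.036864 + 0.1936 = 0.468608.
  gamma(0) = 4 * (1 + 0.468608) = 4 * 1.468608 = 5.874432, which rounds to 5.8744.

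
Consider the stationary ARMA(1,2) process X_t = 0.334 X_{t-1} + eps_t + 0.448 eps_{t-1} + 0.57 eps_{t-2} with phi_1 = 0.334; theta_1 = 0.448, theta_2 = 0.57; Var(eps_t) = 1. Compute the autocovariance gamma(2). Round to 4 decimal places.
\gamma(2) = 1.1350

Multiply the model equation by X_{t-k} and take expectations. With theta_0 = psi_0 = 1 and psi_j the MA(infinity) weights, this gives
  gamma(k) - sum_i phi_i gamma(k-i) = c_k,
  c_k = sigma^2 * sum_{j=k..q} theta_j psi_{j-k}   (c_k = 0 for k > q),
using gamma(-m) = gamma(m).
psi-weights needed (psi_j = theta_j + sum_i phi_i psi_{j-i}):
  psi_1 = theta_1 + phi_1 = 0.448 + (0.334) = 0.782
  psi_2 = theta_2 + phi_1 psi_1 = 0.57 + (0.334)(0.782) = 0.831188
Right-hand sides:
  c_0 = sigma^2 (1 + theta_1 psi_1 + theta_2 psi_2) = 1 * (1 + (0.448)(0.782) + (0.57)(0.831188)) = 1 * 1.824113 = 1.824113
  c_1 = sigma^2 (theta_1 + theta_2 psi_1) = 1 * (0.448 + (0.57)(0.782)) = 0.89374
  c_2 = sigma^2 theta_2 = 1 * (0.57) = 0.57
Equations for k = 0 and k = 1 (AR order 1):
  gamma(0) = phi_1 gamma(1) + c_0
  gamma(1) = phi_1 gamma(0) + c_1
Substituting the second into the first: gamma(0) (1 - phi_1^2) = c_0 + phi_1 c_1, so
  gamma(0) = (c_0 + phi_1 c_1) / (1 - phi_1^2) = (1.824113 + (0.334)(0.89374)) / (1 - (0.334)^2) = 2.122622 / 0.888444 = 2.389146.
  gamma(1) = phi_1 gamma(0) + c_1 = (0.334)(2.389146) + (0.89374) = 1.691715.
For k = 2: gamma(2) = phi_1 gamma(1) + c_2
  = (0.334)(1.691715) + (0.57) = 1.135033.
Therefore gamma(2) = 1.1350 (to 4 decimal places).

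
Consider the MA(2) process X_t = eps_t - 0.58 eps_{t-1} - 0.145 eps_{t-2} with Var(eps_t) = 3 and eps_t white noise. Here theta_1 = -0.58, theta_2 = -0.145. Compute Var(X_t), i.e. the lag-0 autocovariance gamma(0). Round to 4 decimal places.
\gamma(0) = 4.0723

For an MA(q) process X_t = eps_t + sum_i theta_i eps_{t-i} with
Var(eps_t) = sigma^2, the variance is
  gamma(0) = sigma^2 * (1 + sum_i theta_i^2).
  sum_i theta_i^2 = (-0.58)^2 + (-0.145)^2 = 0.3364 + 0.021025 = 0.357425.
  gamma(0) = 3 * (1 + 0.357425) = 3 * 1.357425 = 4.072275, which rounds to 4.0723.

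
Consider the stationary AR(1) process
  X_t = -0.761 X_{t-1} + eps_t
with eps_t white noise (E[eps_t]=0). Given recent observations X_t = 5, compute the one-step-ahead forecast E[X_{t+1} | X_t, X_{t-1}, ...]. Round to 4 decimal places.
E[X_{t+1} \mid \mathcal F_t] = -3.8050

For an AR(p) model X_t = c + sum_i phi_i X_{t-i} + eps_t, the
one-step-ahead conditional mean is
  E[X_{t+1} | X_t, ...] = c + sum_i phi_i X_{t+1-i}.
Substitute known values:
  E[X_{t+1} | ...] = (-0.761) * (5)
                   = -3.8050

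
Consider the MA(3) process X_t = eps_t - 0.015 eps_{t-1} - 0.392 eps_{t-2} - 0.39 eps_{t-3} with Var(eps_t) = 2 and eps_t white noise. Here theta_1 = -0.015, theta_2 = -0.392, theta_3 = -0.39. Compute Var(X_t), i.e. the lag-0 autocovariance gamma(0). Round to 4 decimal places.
\gamma(0) = 2.6120

For an MA(q) process X_t = eps_t + sum_i theta_i eps_{t-i} with
Var(eps_t) = sigma^2, the variance is
  gamma(0) = sigma^2 * (1 + sum_i theta_i^2).
  sum_i theta_i^2 = (-0.015)^2 + (-0.392)^2 + (-0.39)^2 = 0.000225 + 0.153664 + 0.1521 = 0.305989.
  gamma(0) = 2 * (1 + 0.305989) = 2 * 1.305989 = 2.611978, which rounds to 2.6120.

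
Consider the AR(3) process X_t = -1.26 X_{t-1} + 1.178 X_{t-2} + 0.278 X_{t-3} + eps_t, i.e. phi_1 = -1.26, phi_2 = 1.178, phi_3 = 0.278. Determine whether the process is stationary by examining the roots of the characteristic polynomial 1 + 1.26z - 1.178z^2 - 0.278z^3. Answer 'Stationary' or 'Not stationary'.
\text{Not stationary}

The AR(p) characteristic polynomial is P(z) = 1 + 1.26z - 1.178z^2 - 0.278z^3.
Stationarity requires all roots to lie outside the unit circle, i.e. |z| > 1 for every root.
Degree 3: look for a simple real root z0 first, then factor out (1 - z/z0) and solve the remaining quadratic.
Testing z0 = -5: P(-5) = 1 + (1.26)(-5) + (-1.178)(-5)^2 + (-0.278)(-5)^3
  = 1 + (-6.3) + (-29.45) + (34.75) = 0.  So z_0 = -5 is a root, |z_0| = 5.
Divide out the factor (1 + 0.2 z) = (1 - z/z0) (since 1/z0 = -0.2):
  P(z) = (1 + 0.2 z)(1 + (1.06) z + (-1.39) z^2)
  [check: z-coef 1.06 - (-0.2) = 1.26; z^2-coef -1.39 - (-0.2)(1.06) = -1.178; z^3-coef -(-0.2)(-1.39) = -0.278.]
Remaining roots from the quadratic factor 1 + (1.06) z + (-1.39) z^2:
  Set 1 + (1.06) z + (-1.39) z^2 = 0, i.e. a z^2 + b z + c = 0 with a = -1.39, b = 1.06, c = 1.
  Discriminant D = b^2 - 4ac = (1.06)^2 - 4*(-1.39)*1 = 1.1236 - (-5.56) = 6.6836.
  D >= 0, so the roots are real: z = (-b +/- sqrt(D)) / (2a) = (-1.06 +/- 2.585266) / (-2.78).
    z_1 = (-1.06 + 2.585266) / (-2.78) = -0.5487,   |z_1| = 0.5487.
    z_2 = (-1.06 - 2.585266) / (-2.78) = 1.3112,   |z_2| = 1.3112.
Moduli of all roots: 5.0000, 0.5487, 1.3112.
All moduli strictly greater than 1? No.
Verdict: Not stationary.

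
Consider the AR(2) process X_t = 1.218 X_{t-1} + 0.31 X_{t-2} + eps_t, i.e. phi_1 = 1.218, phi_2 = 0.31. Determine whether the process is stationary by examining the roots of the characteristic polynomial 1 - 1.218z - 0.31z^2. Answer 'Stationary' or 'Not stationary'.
\text{Not stationary}

The AR(p) characteristic polynomial is P(z) = 1 - 1.218z - 0.31z^2.
Stationarity requires all roots to lie outside the unit circle, i.e. |z| > 1 for every root.
Set 1 + (-1.218) z + (-0.31) z^2 = 0, i.e. a z^2 + b z + c = 0 with a = -0.31, b = -1.218, c = 1.
Discriminant D = b^2 - 4ac = (-1.218)^2 - 4*(-0.31)*1 = 1.483524 - (-1.24) = 2.723524.
D >= 0, so the roots are real: z = (-b +/- sqrt(D)) / (2a) = (1.218 +/- 1.65031) / (-0.62).
  z_1 = (1.218 + 1.65031) / (-0.62) = -4.6263,   |z_1| = 4.6263.
  z_2 = (1.218 - 1.65031) / (-0.62) = 0.6973,   |z_2| = 0.6973.
Moduli of all roots: 4.6263, 0.6973.
All moduli strictly greater than 1? No.
Verdict: Not stationary.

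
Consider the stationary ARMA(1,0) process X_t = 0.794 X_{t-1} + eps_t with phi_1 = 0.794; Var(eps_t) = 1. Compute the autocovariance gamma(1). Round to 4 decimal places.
\gamma(1) = 2.1485

Multiply the model equation by X_{t-k} and take expectations. With theta_0 = psi_0 = 1 and psi_j the MA(infinity) weights, this gives
  gamma(k) - sum_i phi_i gamma(k-i) = c_k,
  c_k = sigma^2 * sum_{j=k..q} theta_j psi_{j-k}   (c_k = 0 for k > q),
using gamma(-m) = gamma(m).
Pure AR (q = 0): c_0 = sigma^2 = 1, c_k = 0 for k >= 1.
Equations for k = 0 and k = 1 (AR order 1):
  gamma(0) = phi_1 gamma(1) + c_0
  gamma(1) = phi_1 gamma(0) + c_1
Substituting the second into the first: gamma(0) (1 - phi_1^2) = c_0 + phi_1 c_1, so
  gamma(0) = c_0 / (1 - phi_1^2) = 1 / (1 - (0.794)^2) = 1 / 0.369564 = 2.705891.
  gamma(1) = phi_1 gamma(0) = (0.794)(2.705891) = 2.148478.
Therefore gamma(1) = 2.1485 (to 4 decimal places).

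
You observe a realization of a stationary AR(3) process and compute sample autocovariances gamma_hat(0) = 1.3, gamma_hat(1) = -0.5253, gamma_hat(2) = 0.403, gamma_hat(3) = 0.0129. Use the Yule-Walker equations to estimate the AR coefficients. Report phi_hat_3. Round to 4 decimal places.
\hat\phi_{3} = 0.2270

The Yule-Walker equations for an AR(p) process read, in matrix form,
  Gamma_p phi = r_p,   with   (Gamma_p)_{ij} = gamma(|i - j|),
                       (r_p)_i = gamma(i),   i,j = 1..p.
Substitute the sample gammas (Toeplitz matrix and right-hand side of size 3):
  Gamma_p = [[1.3, -0.5253, 0.403], [-0.5253, 1.3, -0.5253], [0.403, -0.5253, 1.3]]
  r_p     = [-0.5253, 0.403, 0.0129]
Written out (R1..R3):
  (R1) 1.3 phi_1 - 0.5253 phi_2 + 0.403 phi_3 = -0.5253
  (R2) -0.5253 phi_1 + 1.3 phi_2 - 0.5253 phi_3 = 0.403
  (R3) 0.403 phi_1 - 0.5253 phi_2 + 1.3 phi_3 = 0.0129
Gaussian elimination:
  R2 <- R2 - (-0.5253/1.3) R1 = R2 - (-0.404077) R1:  1.087738 phi_2 - 0.362457 phi_3 = 0.190738
  R3 <- R3 - (0.403/1.3) R1 = R3 - (0.31) R1:  -0.362457 phi_2 + 1.17507 phi_3 = 0.175743
  R3 <- R3 - (-0.362457/1.087738) R2 = R3 - (-0.333221) R2:  1.054292 phi_3 = 0.239301
Back-substitution:
  phi_hat_3 = 0.239301 / 1.054292 = 0.226978
  phi_hat_2 = (0.190738 - (-0.362457)(0.226978)) / 1.087738 = 0.250987
  phi_hat_1 = (-0.5253 - (-0.5253)(0.250987) - (0.403)(0.226978)) / 1.3 = -0.373022
So phi_hat = [-0.3730, 0.2510, 0.2270].
Therefore phi_hat_3 = 0.2270.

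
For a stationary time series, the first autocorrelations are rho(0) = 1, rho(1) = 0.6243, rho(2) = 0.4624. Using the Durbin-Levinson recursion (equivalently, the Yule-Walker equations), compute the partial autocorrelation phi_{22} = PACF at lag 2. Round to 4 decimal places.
\phi_{22} = 0.1190

The PACF at lag k is phi_{kk}, the last component of the solution
to the Yule-Walker system G_k phi = r_k where
  (G_k)_{ij} = rho(|i - j|), (r_k)_i = rho(i), i,j = 1..k.
Equivalently, Durbin-Levinson gives phi_{kk} iteratively:
  phi_{11} = rho(1)
  phi_{kk} = [rho(k) - sum_{j=1..k-1} phi_{k-1,j} rho(k-j)]
            / [1 - sum_{j=1..k-1} phi_{k-1,j} rho(j)],
  phi_{k,j} = phi_{k-1,j} - phi_{kk} phi_{k-1,k-j},  j = 1..k-1.
Step k = 1:
  phi_11 = rho(1) = 0.6243.
Step k = 2:
  phi_22 = [rho(2) - phi_11 rho(1)] / [1 - phi_11 rho(1)] = [0.4624 - (0.6243)(0.6243)] / [1 - (0.6243)(0.6243)]
         = 0.07264951 / 0.61024951 = 0.119.
Therefore phi_{22} = 0.1190.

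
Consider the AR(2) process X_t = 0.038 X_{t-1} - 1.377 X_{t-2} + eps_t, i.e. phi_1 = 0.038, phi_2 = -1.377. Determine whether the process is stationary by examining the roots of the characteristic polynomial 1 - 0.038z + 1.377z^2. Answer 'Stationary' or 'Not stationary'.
\text{Not stationary}

The AR(p) characteristic polynomial is P(z) = 1 - 0.038z + 1.377z^2.
Stationarity requires all roots to lie outside the unit circle, i.e. |z| > 1 for every root.
Set 1 + (-0.038) z + (1.377) z^2 = 0, i.e. a z^2 + b z + c = 0 with a = 1.377, b = -0.038, c = 1.
Discriminant D = b^2 - 4ac = (-0.038)^2 - 4*(1.377)*1 = 0.001444 - (5.508) = -5.506556.
D < 0, so the roots are the complex-conjugate pair z = (-b +/- i sqrt(-D)) / (2a) = 0.0138 +/- 0.8521i.
For a conjugate pair |z|^2 = z * conj(z) = (product of roots) = c/a = 1/(1.377) = 0.726216, so |z| = sqrt(0.726216) = 0.8522 for both roots.
Moduli of all roots: 0.8522, 0.8522.
All moduli strictly greater than 1? No.
Verdict: Not stationary.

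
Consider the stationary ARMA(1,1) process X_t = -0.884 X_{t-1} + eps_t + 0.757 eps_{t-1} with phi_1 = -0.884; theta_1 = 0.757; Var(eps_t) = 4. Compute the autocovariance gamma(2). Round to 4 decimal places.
\gamma(2) = 0.6798

Multiply the model equation by X_{t-k} and take expectations. With theta_0 = psi_0 = 1 and psi_j the MA(infinity) weights, this gives
  gamma(k) - sum_i phi_i gamma(k-i) = c_k,
  c_k = sigma^2 * sum_{j=k..q} theta_j psi_{j-k}   (c_k = 0 for k > q),
using gamma(-m) = gamma(m).
psi-weights needed (psi_j = theta_j + sum_i phi_i psi_{j-i}):
  psi_1 = theta_1 + phi_1 = 0.757 + (-0.884) = -0.127
Right-hand sides:
  c_0 = sigma^2 (1 + theta_1 psi_1) = 4 * (1 + (0.757)(-0.127)) = 4 * 0.903861 = 3.615444
  c_1 = sigma^2 theta_1 = 4 * (0.757) = 3.028
  c_2 = 0
Equations for k = 0 and k = 1 (AR order 1):
  gamma(0) = phi_1 gamma(1) + c_0
  gamma(1) = phi_1 gamma(0) + c_1
Substituting the second into the first: gamma(0) (1 - phi_1^2) = c_0 + phi_1 c_1, so
  gamma(0) = (c_0 + phi_1 c_1) / (1 - phi_1^2) = (3.615444 + (-0.884)(3.028)) / (1 - (-0.884)^2) = 0.938692 / 0.218544 = 4.295208.
  gamma(1) = phi_1 gamma(0) + c_1 = (-0.884)(4.295208) + (3.028) = -0.768964.
For k = 2 (> q): gamma(2) = phi_1 gamma(1) = (-0.884)(-0.768964) = 0.679764.
Therefore gamma(2) = 0.6798 (to 4 decimal places).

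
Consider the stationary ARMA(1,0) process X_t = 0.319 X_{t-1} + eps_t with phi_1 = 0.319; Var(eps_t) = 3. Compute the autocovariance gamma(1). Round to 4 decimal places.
\gamma(1) = 1.0654

Multiply the model equation by X_{t-k} and take expectations. With theta_0 = psi_0 = 1 and psi_j the MA(infinity) weights, this gives
  gamma(k) - sum_i phi_i gamma(k-i) = c_k,
  c_k = sigma^2 * sum_{j=k..q} theta_j psi_{j-k}   (c_k = 0 for k > q),
using gamma(-m) = gamma(m).
Pure AR (q = 0): c_0 = sigma^2 = 3, c_k = 0 for k >= 1.
Equations for k = 0 and k = 1 (AR order 1):
  gamma(0) = phi_1 gamma(1) + c_0
  gamma(1) = phi_1 gamma(0) + c_1
Substituting the second into the first: gamma(0) (1 - phi_1^2) = c_0 + phi_1 c_1, so
  gamma(0) = c_0 / (1 - phi_1^2) = 3 / (1 - (0.319)^2) = 3 / 0.898239 = 3.339868.
  gamma(1) = phi_1 gamma(0) = (0.319)(3.339868) = 1.065418.
Therefore gamma(1) = 1.0654 (to 4 decimal places).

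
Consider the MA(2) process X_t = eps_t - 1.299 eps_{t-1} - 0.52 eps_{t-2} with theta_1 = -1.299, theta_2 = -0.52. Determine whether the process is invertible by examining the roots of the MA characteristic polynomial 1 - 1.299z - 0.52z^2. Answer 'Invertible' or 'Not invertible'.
\text{Not invertible}

The MA(q) characteristic polynomial is P(z) = 1 - 1.299z - 0.52z^2.
Invertibility requires all roots to lie outside the unit circle, i.e. |z| > 1 for every root.
Set 1 + (-1.299) z + (-0.52) z^2 = 0, i.e. a z^2 + b z + c = 0 with a = -0.52, b = -1.299, c = 1.
Discriminant D = b^2 - 4ac = (-1.299)^2 - 4*(-0.52)*1 = 1.687401 - (-2.08) = 3.767401.
D >= 0, so the roots are real: z = (-b +/- sqrt(D)) / (2a) = (1.299 +/- 1.940979) / (-1.04).
  z_1 = (1.299 + 1.940979) / (-1.04) = -3.1154,   |z_1| = 3.1154.
  z_2 = (1.299 - 1.940979) / (-1.04) = 0.6173,   |z_2| = 0.6173.
Moduli of all roots: 3.1154, 0.6173.
All moduli strictly greater than 1? No.
Verdict: Not invertible.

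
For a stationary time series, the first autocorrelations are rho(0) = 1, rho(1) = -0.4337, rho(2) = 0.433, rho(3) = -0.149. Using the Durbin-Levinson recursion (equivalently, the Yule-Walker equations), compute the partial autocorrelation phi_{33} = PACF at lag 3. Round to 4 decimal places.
\phi_{33} = 0.1531

The PACF at lag k is phi_{kk}, the last component of the solution
to the Yule-Walker system G_k phi = r_k where
  (G_k)_{ij} = rho(|i - j|), (r_k)_i = rho(i), i,j = 1..k.
Equivalently, Durbin-Levinson gives phi_{kk} iteratively:
  phi_{11} = rho(1)
  phi_{kk} = [rho(k) - sum_{j=1..k-1} phi_{k-1,j} rho(k-j)]
            / [1 - sum_{j=1..k-1} phi_{k-1,j} rho(j)],
  phi_{k,j} = phi_{k-1,j} - phi_{kk} phi_{k-1,k-j},  j = 1..k-1.
Step k = 1:
  phi_11 = rho(1) = -0.4337.
Step k = 2:
  phi_22 = [rho(2) - phi_11 rho(1)] / [1 - phi_11 rho(1)] = [0.433 - (-0.4337)(-0.4337)] / [1 - (-0.4337)(-0.4337)]
         = 0.24490431 / 0.81190431 = 0.301642.
  Update: phi_21 = phi_11 - phi_22 phi_11 = -0.4337 - (0.301642)(-0.4337) = -0.302878.
Step k = 3:
  phi_33 = [rho(3) - phi_21 rho(2) - phi_22 rho(1)] / [1 - phi_21 rho(1) - phi_22 rho(2)]
    numerator   = -0.149 - (-0.302878)(0.433) - (0.301642)(-0.4337) = 0.11296821
    denominator = 1 - (-0.302878)(-0.4337) - (0.301642)(0.433) = 0.73803092
  phi_33 = 0.11296821 / 0.73803092 = 0.1531.
Therefore phi_{33} = 0.1531.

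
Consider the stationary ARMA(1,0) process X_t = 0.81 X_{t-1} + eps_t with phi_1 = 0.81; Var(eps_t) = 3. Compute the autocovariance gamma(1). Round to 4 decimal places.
\gamma(1) = 7.0660

Multiply the model equation by X_{t-k} and take expectations. With theta_0 = psi_0 = 1 and psi_j the MA(infinity) weights, this gives
  gamma(k) - sum_i phi_i gamma(k-i) = c_k,
  c_k = sigma^2 * sum_{j=k..q} theta_j psi_{j-k}   (c_k = 0 for k > q),
using gamma(-m) = gamma(m).
Pure AR (q = 0): c_0 = sigma^2 = 3, c_k = 0 for k >= 1.
Equations for k = 0 and k = 1 (AR order 1):
  gamma(0) = phi_1 gamma(1) + c_0
  gamma(1) = phi_1 gamma(0) + c_1
Substituting the second into the first: gamma(0) (1 - phi_1^2) = c_0 + phi_1 c_1, so
  gamma(0) = c_0 / (1 - phi_1^2) = 3 / (1 - (0.81)^2) = 3 / 0.3439 = 8.723466.
  gamma(1) = phi_1 gamma(0) = (0.81)(8.723466) = 7.066008.
Therefore gamma(1) = 7.0660 (to 4 decimal places).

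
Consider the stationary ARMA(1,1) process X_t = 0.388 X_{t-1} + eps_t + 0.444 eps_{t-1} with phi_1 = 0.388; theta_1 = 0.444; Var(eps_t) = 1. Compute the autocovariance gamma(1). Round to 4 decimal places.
\gamma(1) = 1.1482

Multiply the model equation by X_{t-k} and take expectations. With theta_0 = psi_0 = 1 and psi_j the MA(infinity) weights, this gives
  gamma(k) - sum_i phi_i gamma(k-i) = c_k,
  c_k = sigma^2 * sum_{j=k..q} theta_j psi_{j-k}   (c_k = 0 for k > q),
using gamma(-m) = gamma(m).
psi-weights needed (psi_j = theta_j + sum_i phi_i psi_{j-i}):
  psi_1 = theta_1 + phi_1 = 0.444 + (0.388) = 0.832
Right-hand sides:
  c_0 = sigma^2 (1 + theta_1 psi_1) = 1 * (1 + (0.444)(0.832)) = 1 * 1.369408 = 1.369408
  c_1 = sigma^2 theta_1 = 1 * (0.444) = 0.444
  c_2 = 0
Equations for k = 0 and k = 1 (AR order 1):
  gamma(0) = phi_1 gamma(1) + c_0
  gamma(1) = phi_1 gamma(0) + c_1
Substituting the second into the first: gamma(0) (1 - phi_1^2) = c_0 + phi_1 c_1, so
  gamma(0) = (c_0 + phi_1 c_1) / (1 - phi_1^2) = (1.369408 + (0.388)(0.444)) / (1 - (0.388)^2) = 1.54168 / 0.849456 = 1.814903.
  gamma(1) = phi_1 gamma(0) + c_1 = (0.388)(1.814903) + (0.444) = 1.148182.
Therefore gamma(1) = 1.1482 (to 4 decimal places).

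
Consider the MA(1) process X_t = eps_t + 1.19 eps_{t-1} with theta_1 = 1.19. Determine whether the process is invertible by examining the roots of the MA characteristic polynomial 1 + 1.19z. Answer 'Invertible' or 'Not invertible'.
\text{Not invertible}

The MA(q) characteristic polynomial is P(z) = 1 + 1.19z.
Invertibility requires all roots to lie outside the unit circle, i.e. |z| > 1 for every root.
This is linear in z: 1 + (1.19) z = 0  =>  z = -1/(1.19) = -0.840336,  |z| = 0.840336.
Moduli of all roots: 0.8403.
All moduli strictly greater than 1? No.
Verdict: Not invertible.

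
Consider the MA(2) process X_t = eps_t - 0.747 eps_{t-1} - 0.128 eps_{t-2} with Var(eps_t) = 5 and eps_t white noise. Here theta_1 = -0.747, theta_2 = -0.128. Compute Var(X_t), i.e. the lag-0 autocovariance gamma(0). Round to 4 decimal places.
\gamma(0) = 7.8720

For an MA(q) process X_t = eps_t + sum_i theta_i eps_{t-i} with
Var(eps_t) = sigma^2, the variance is
  gamma(0) = sigma^2 * (1 + sum_i theta_i^2).
  sum_i theta_i^2 = (-0.747)^2 + (-0.128)^2 = 0.558009 + 0.016384 = 0.574393.
  gamma(0) = 5 * (1 + 0.574393) = 5 * 1.574393 = 7.871965, which rounds to 7.8720.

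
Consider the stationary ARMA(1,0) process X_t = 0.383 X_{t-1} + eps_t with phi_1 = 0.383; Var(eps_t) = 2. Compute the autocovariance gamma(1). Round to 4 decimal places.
\gamma(1) = 0.8977

Multiply the model equation by X_{t-k} and take expectations. With theta_0 = psi_0 = 1 and psi_j the MA(infinity) weights, this gives
  gamma(k) - sum_i phi_i gamma(k-i) = c_k,
  c_k = sigma^2 * sum_{j=k..q} theta_j psi_{j-k}   (c_k = 0 for k > q),
using gamma(-m) = gamma(m).
Pure AR (q = 0): c_0 = sigma^2 = 2, c_k = 0 for k >= 1.
Equations for k = 0 and k = 1 (AR order 1):
  gamma(0) = phi_1 gamma(1) + c_0
  gamma(1) = phi_1 gamma(0) + c_1
Substituting the second into the first: gamma(0) (1 - phi_1^2) = c_0 + phi_1 c_1, so
  gamma(0) = c_0 / (1 - phi_1^2) = 2 / (1 - (0.383)^2) = 2 / 0.853311 = 2.343811.
  gamma(1) = phi_1 gamma(0) = (0.383)(2.343811) = 0.89768.
Therefore gamma(1) = 0.8977 (to 4 decimal places).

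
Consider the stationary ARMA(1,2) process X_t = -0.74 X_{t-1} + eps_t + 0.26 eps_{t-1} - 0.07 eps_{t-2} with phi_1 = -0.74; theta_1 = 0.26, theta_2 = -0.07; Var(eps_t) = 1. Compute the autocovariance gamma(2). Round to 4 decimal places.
\gamma(2) = 0.4850

Multiply the model equation by X_{t-k} and take expectations. With theta_0 = psi_0 = 1 and psi_j the MA(infinity) weights, this gives
  gamma(k) - sum_i phi_i gamma(k-i) = c_k,
  c_k = sigma^2 * sum_{j=k..q} theta_j psi_{j-k}   (c_k = 0 for k > q),
using gamma(-m) = gamma(m).
psi-weights needed (psi_j = theta_j + sum_i phi_i psi_{j-i}):
  psi_1 = theta_1 + phi_1 = 0.26 + (-0.74) = -0.48
  psi_2 = theta_2 + phi_1 psi_1 = -0.07 + (-0.74)(-0.48) = 0.2852
Right-hand sides:
  c_0 = sigma^2 (1 + theta_1 psi_1 + theta_2 psi_2) = 1 * (1 + (0.26)(-0.48) + (-0.07)(0.2852)) = 1 * 0.855236 = 0.855236
  c_1 = sigma^2 (theta_1 + theta_2 psi_1) = 1 * (0.26 + (-0.07)(-0.48)) = 0.2936
  c_2 = sigma^2 theta_2 = 1 * (-0.07) = -0.07
Equations for k = 0 and k = 1 (AR order 1):
  gamma(0) = phi_1 gamma(1) + c_0
  gamma(1) = phi_1 gamma(0) + c_1
Substituting the second into the first: gamma(0) (1 - phi_1^2) = c_0 + phi_1 c_1, so
  gamma(0) = (c_0 + phi_1 c_1) / (1 - phi_1^2) = (0.855236 + (-0.74)(0.2936)) / (1 - (-0.74)^2) = 0.637972 / 0.4524 = 1.410195.
  gamma(1) = phi_1 gamma(0) + c_1 = (-0.74)(1.410195) + (0.2936) = -0.749944.
For k = 2: gamma(2) = phi_1 gamma(1) + c_2
  = (-0.74)(-0.749944) + (-0.07) = 0.484959.
Therefore gamma(2) = 0.4850 (to 4 decimal places).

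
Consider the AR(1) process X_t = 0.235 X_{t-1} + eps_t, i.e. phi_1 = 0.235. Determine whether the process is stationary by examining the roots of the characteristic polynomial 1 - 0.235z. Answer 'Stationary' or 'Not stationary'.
\text{Stationary}

The AR(p) characteristic polynomial is P(z) = 1 - 0.235z.
Stationarity requires all roots to lie outside the unit circle, i.e. |z| > 1 for every root.
This is linear in z: 1 + (-0.235) z = 0  =>  z = -1/(-0.235) = 4.255319,  |z| = 4.255319.
Moduli of all roots: 4.2553.
All moduli strictly greater than 1? Yes.
Verdict: Stationary.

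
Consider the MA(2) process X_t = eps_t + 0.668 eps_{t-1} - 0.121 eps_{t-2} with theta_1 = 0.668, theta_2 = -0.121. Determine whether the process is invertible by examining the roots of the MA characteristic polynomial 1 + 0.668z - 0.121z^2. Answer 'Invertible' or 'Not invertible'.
\text{Invertible}

The MA(q) characteristic polynomial is P(z) = 1 + 0.668z - 0.121z^2.
Invertibility requires all roots to lie outside the unit circle, i.e. |z| > 1 for every root.
Set 1 + (0.668) z + (-0.121) z^2 = 0, i.e. a z^2 + b z + c = 0 with a = -0.121, b = 0.668, c = 1.
Discriminant D = b^2 - 4ac = (0.668)^2 - 4*(-0.121)*1 = 0.446224 - (-0.484) = 0.930224.
D >= 0, so the roots are real: z = (-b +/- sqrt(D)) / (2a) = (-0.668 +/- 0.964481) / (-0.242).
  z_1 = (-0.668 + 0.964481) / (-0.242) = -1.2251,   |z_1| = 1.2251.
  z_2 = (-0.668 - 0.964481) / (-0.242) = 6.7458,   |z_2| = 6.7458.
Moduli of all roots: 1.2251, 6.7458.
All moduli strictly greater than 1? Yes.
Verdict: Invertible.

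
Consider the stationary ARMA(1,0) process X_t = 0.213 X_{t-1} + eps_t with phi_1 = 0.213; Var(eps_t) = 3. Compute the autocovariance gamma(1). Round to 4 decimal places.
\gamma(1) = 0.6694

Multiply the model equation by X_{t-k} and take expectations. With theta_0 = psi_0 = 1 and psi_j the MA(infinity) weights, this gives
  gamma(k) - sum_i phi_i gamma(k-i) = c_k,
  c_k = sigma^2 * sum_{j=k..q} theta_j psi_{j-k}   (c_k = 0 for k > q),
using gamma(-m) = gamma(m).
Pure AR (q = 0): c_0 = sigma^2 = 3, c_k = 0 for k >= 1.
Equations for k = 0 and k = 1 (AR order 1):
  gamma(0) = phi_1 gamma(1) + c_0
  gamma(1) = phi_1 gamma(0) + c_1
Substituting the second into the first: gamma(0) (1 - phi_1^2) = c_0 + phi_1 c_1, so
  gamma(0) = c_0 / (1 - phi_1^2) = 3 / (1 - (0.213)^2) = 3 / 0.954631 = 3.142576.
  gamma(1) = phi_1 gamma(0) = (0.213)(3.142576) = 0.669369.
Therefore gamma(1) = 0.6694 (to 4 decimal places).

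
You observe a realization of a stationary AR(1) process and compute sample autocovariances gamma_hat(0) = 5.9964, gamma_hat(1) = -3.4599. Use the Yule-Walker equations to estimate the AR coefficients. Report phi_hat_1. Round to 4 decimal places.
\hat\phi_{1} = -0.5770

The Yule-Walker equations for an AR(p) process read, in matrix form,
  Gamma_p phi = r_p,   with   (Gamma_p)_{ij} = gamma(|i - j|),
                       (r_p)_i = gamma(i),   i,j = 1..p.
Substitute the sample gammas (Toeplitz matrix and right-hand side of size 1):
  Gamma_p = [[5.9964]]
  r_p     = [-3.4599]
With p = 1 this is the single equation gamma(0) phi_1 = gamma(1):
  phi_hat_1 = gamma(1) / gamma(0) = -3.4599 / 5.9964 = -0.5770.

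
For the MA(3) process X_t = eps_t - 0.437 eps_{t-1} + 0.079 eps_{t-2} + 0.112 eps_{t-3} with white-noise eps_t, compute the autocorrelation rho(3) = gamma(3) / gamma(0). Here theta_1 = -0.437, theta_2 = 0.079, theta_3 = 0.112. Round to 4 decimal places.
\rho(3) = 0.0926

For an MA(q) process with theta_0 = 1, the autocovariance is
  gamma(k) = sigma^2 * sum_{i=0..q-k} theta_i * theta_{i+k},
and rho(k) = gamma(k) / gamma(0). Sigma^2 cancels.
  numerator   = (1)*(0.112) = 0.112.
  denominator = (1)^2 + (-0.437)^2 + (0.079)^2 + (0.112)^2 = 1.209754.
  rho(3) = 0.112 / 1.209754 = 0.0926.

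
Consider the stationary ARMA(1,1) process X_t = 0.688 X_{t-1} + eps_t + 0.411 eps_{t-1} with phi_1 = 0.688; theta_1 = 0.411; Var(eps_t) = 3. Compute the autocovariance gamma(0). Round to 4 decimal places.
\gamma(0) = 9.8800

Multiply the model equation by X_{t-k} and take expectations. With theta_0 = psi_0 = 1 and psi_j the MA(infinity) weights, this gives
  gamma(k) - sum_i phi_i gamma(k-i) = c_k,
  c_k = sigma^2 * sum_{j=k..q} theta_j psi_{j-k}   (c_k = 0 for k > q),
using gamma(-m) = gamma(m).
psi-weights needed (psi_j = theta_j + sum_i phi_i psi_{j-i}):
  psi_1 = theta_1 + phi_1 = 0.411 + (0.688) = 1.099
Right-hand sides:
  c_0 = sigma^2 (1 + theta_1 psi_1) = 3 * (1 + (0.411)(1.099)) = 3 * 1.451689 = 4.355067
  c_1 = sigma^2 theta_1 = 3 * (0.411) = 1.233
  c_2 = 0
Equations for k = 0 and k = 1 (AR order 1):
  gamma(0) = phi_1 gamma(1) + c_0
  gamma(1) = phi_1 gamma(0) + c_1
Substituting the second into the first: gamma(0) (1 - phi_1^2) = c_0 + phi_1 c_1, so
  gamma(0) = (c_0 + phi_1 c_1) / (1 - phi_1^2) = (4.355067 + (0.688)(1.233)) / (1 - (0.688)^2) = 5.203371 / 0.526656 = 9.880018.
Therefore gamma(0) = 9.8800 (to 4 decimal places).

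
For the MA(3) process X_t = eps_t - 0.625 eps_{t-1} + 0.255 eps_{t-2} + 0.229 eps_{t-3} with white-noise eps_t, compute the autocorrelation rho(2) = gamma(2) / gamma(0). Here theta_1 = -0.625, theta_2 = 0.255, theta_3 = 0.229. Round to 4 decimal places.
\rho(2) = 0.0742

For an MA(q) process with theta_0 = 1, the autocovariance is
  gamma(k) = sigma^2 * sum_{i=0..q-k} theta_i * theta_{i+k},
and rho(k) = gamma(k) / gamma(0). Sigma^2 cancels.
  numerator   = (1)*(0.255) + (-0.625)*(0.229) = 0.111875.
  denominator = (1)^2 + (-0.625)^2 + (0.255)^2 + (0.229)^2 = 1.508091.
  rho(2) = 0.111875 / 1.508091 = 0.0742.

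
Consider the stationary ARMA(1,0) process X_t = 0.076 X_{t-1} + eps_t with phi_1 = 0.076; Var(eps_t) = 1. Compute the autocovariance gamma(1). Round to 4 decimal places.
\gamma(1) = 0.0764

Multiply the model equation by X_{t-k} and take expectations. With theta_0 = psi_0 = 1 and psi_j the MA(infinity) weights, this gives
  gamma(k) - sum_i phi_i gamma(k-i) = c_k,
  c_k = sigma^2 * sum_{j=k..q} theta_j psi_{j-k}   (c_k = 0 for k > q),
using gamma(-m) = gamma(m).
Pure AR (q = 0): c_0 = sigma^2 = 1, c_k = 0 for k >= 1.
Equations for k = 0 and k = 1 (AR order 1):
  gamma(0) = phi_1 gamma(1) + c_0
  gamma(1) = phi_1 gamma(0) + c_1
Substituting the second into the first: gamma(0) (1 - phi_1^2) = c_0 + phi_1 c_1, so
  gamma(0) = c_0 / (1 - phi_1^2) = 1 / (1 - (0.076)^2) = 1 / 0.994224 = 1.00581.
  gamma(1) = phi_1 gamma(0) = (0.076)(1.00581) = 0.076442.
Therefore gamma(1) = 0.0764 (to 4 decimal places).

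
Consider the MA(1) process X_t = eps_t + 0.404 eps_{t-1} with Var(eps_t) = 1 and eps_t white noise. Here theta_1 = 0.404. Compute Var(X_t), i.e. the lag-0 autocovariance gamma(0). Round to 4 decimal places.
\gamma(0) = 1.1632

For an MA(q) process X_t = eps_t + sum_i theta_i eps_{t-i} with
Var(eps_t) = sigma^2, the variance is
  gamma(0) = sigma^2 * (1 + sum_i theta_i^2).
  sum_i theta_i^2 = (0.404)^2 = 0.163216.
  gamma(0) = 1 * (1 + 0.163216) = 1 * 1.163216 = 1.163216, which rounds to 1.1632.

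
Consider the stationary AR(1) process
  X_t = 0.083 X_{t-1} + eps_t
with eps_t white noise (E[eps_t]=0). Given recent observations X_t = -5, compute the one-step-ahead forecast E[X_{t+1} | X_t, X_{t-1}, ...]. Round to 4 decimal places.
E[X_{t+1} \mid \mathcal F_t] = -0.4150

For an AR(p) model X_t = c + sum_i phi_i X_{t-i} + eps_t, the
one-step-ahead conditional mean is
  E[X_{t+1} | X_t, ...] = c + sum_i phi_i X_{t+1-i}.
Substitute known values:
  E[X_{t+1} | ...] = (0.083) * (-5)
                   = -0.4150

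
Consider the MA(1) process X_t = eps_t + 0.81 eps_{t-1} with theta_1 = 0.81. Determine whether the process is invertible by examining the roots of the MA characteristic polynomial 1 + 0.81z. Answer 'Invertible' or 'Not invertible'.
\text{Invertible}

The MA(q) characteristic polynomial is P(z) = 1 + 0.81z.
Invertibility requires all roots to lie outside the unit circle, i.e. |z| > 1 for every root.
This is linear in z: 1 + (0.81) z = 0  =>  z = -1/(0.81) = -1.234568,  |z| = 1.234568.
Moduli of all roots: 1.2346.
All moduli strictly greater than 1? Yes.
Verdict: Invertible.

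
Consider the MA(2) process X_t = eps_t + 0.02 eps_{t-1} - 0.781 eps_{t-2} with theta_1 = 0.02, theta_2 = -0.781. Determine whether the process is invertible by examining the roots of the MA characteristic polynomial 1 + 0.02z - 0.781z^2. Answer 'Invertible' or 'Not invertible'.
\text{Invertible}

The MA(q) characteristic polynomial is P(z) = 1 + 0.02z - 0.781z^2.
Invertibility requires all roots to lie outside the unit circle, i.e. |z| > 1 for every root.
Set 1 + (0.02) z + (-0.781) z^2 = 0, i.e. a z^2 + b z + c = 0 with a = -0.781, b = 0.02, c = 1.
Discriminant D = b^2 - 4ac = (0.02)^2 - 4*(-0.781)*1 = 0.0004 - (-3.124) = 3.1244.
D >= 0, so the roots are real: z = (-b +/- sqrt(D)) / (2a) = (-0.02 +/- 1.767597) / (-1.562).
  z_1 = (-0.02 + 1.767597) / (-1.562) = -1.1188,   |z_1| = 1.1188.
  z_2 = (-0.02 - 1.767597) / (-1.562) = 1.1444,   |z_2| = 1.1444.
Moduli of all roots: 1.1188, 1.1444.
All moduli strictly greater than 1? Yes.
Verdict: Invertible.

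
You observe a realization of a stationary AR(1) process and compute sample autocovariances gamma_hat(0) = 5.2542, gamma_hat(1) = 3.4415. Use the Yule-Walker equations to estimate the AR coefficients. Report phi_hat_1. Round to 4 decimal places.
\hat\phi_{1} = 0.6550

The Yule-Walker equations for an AR(p) process read, in matrix form,
  Gamma_p phi = r_p,   with   (Gamma_p)_{ij} = gamma(|i - j|),
                       (r_p)_i = gamma(i),   i,j = 1..p.
Substitute the sample gammas (Toeplitz matrix and right-hand side of size 1):
  Gamma_p = [[5.2542]]
  r_p     = [3.4415]
With p = 1 this is the single equation gamma(0) phi_1 = gamma(1):
  phi_hat_1 = gamma(1) / gamma(0) = 3.4415 / 5.2542 = 0.6550.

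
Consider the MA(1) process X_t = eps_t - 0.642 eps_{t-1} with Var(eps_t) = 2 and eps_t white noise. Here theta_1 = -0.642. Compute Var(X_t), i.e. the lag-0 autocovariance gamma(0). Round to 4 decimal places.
\gamma(0) = 2.8243

For an MA(q) process X_t = eps_t + sum_i theta_i eps_{t-i} with
Var(eps_t) = sigma^2, the variance is
  gamma(0) = sigma^2 * (1 + sum_i theta_i^2).
  sum_i theta_i^2 = (-0.642)^2 = 0.412164.
  gamma(0) = 2 * (1 + 0.412164) = 2 * 1.412164 = 2.824328, which rounds to 2.8243.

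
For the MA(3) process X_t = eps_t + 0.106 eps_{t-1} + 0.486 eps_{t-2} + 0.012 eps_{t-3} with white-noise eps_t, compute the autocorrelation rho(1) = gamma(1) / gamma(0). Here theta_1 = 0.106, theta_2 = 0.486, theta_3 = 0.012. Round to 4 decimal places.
\rho(1) = 0.1309

For an MA(q) process with theta_0 = 1, the autocovariance is
  gamma(k) = sigma^2 * sum_{i=0..q-k} theta_i * theta_{i+k},
and rho(k) = gamma(k) / gamma(0). Sigma^2 cancels.
  numerator   = (1)*(0.106) + (0.106)*(0.486) + (0.486)*(0.012) = 0.163348.
  denominator = (1)^2 + (0.106)^2 + (0.486)^2 + (0.012)^2 = 1.247576.
  rho(1) = 0.163348 / 1.247576 = 0.1309.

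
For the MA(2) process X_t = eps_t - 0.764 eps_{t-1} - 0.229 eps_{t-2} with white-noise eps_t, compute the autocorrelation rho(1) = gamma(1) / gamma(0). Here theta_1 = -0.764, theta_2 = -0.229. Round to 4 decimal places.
\rho(1) = -0.3600

For an MA(q) process with theta_0 = 1, the autocovariance is
  gamma(k) = sigma^2 * sum_{i=0..q-k} theta_i * theta_{i+k},
and rho(k) = gamma(k) / gamma(0). Sigma^2 cancels.
  numerator   = (1)*(-0.764) + (-0.764)*(-0.229) = -0.589044.
  denominator = (1)^2 + (-0.764)^2 + (-0.229)^2 = 1.636137.
  rho(1) = -0.589044 / 1.636137 = -0.3600.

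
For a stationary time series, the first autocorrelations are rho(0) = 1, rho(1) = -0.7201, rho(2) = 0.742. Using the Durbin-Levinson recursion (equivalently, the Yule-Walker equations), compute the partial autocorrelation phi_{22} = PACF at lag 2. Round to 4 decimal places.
\phi_{22} = 0.4641

The PACF at lag k is phi_{kk}, the last component of the solution
to the Yule-Walker system G_k phi = r_k where
  (G_k)_{ij} = rho(|i - j|), (r_k)_i = rho(i), i,j = 1..k.
Equivalently, Durbin-Levinson gives phi_{kk} iteratively:
  phi_{11} = rho(1)
  phi_{kk} = [rho(k) - sum_{j=1..k-1} phi_{k-1,j} rho(k-j)]
            / [1 - sum_{j=1..k-1} phi_{k-1,j} rho(j)],
  phi_{k,j} = phi_{k-1,j} - phi_{kk} phi_{k-1,k-j},  j = 1..k-1.
Step k = 1:
  phi_11 = rho(1) = -0.7201.
Step k = 2:
  phi_22 = [rho(2) - phi_11 rho(1)] / [1 - phi_11 rho(1)] = [0.742 - (-0.7201)(-0.7201)] / [1 - (-0.7201)(-0.7201)]
         = 0.22345599 / 0.48145599 = 0.4641.
Therefore phi_{22} = 0.4641.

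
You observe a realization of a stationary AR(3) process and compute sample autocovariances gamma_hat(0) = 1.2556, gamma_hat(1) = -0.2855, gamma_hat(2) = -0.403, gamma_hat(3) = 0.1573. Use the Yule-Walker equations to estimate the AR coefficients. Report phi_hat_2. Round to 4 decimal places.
\hat\phi_{2} = -0.4190

The Yule-Walker equations for an AR(p) process read, in matrix form,
  Gamma_p phi = r_p,   with   (Gamma_p)_{ij} = gamma(|i - j|),
                       (r_p)_i = gamma(i),   i,j = 1..p.
Substitute the sample gammas (Toeplitz matrix and right-hand side of size 3):
  Gamma_p = [[1.2556, -0.2855, -0.403], [-0.2855, 1.2556, -0.2855], [-0.403, -0.2855, 1.2556]]
  r_p     = [-0.2855, -0.403, 0.1573]
Written out (R1..R3):
  (R1) 1.2556 phi_1 - 0.2855 phi_2 - 0.403 phi_3 = -0.2855
  (R2) -0.2855 phi_1 + 1.2556 phi_2 - 0.2855 phi_3 = -0.403
  (R3) -0.403 phi_1 - 0.2855 phi_2 + 1.2556 phi_3 = 0.1573
Gaussian elimination:
  R2 <- R2 - (-0.2855/1.2556) R1 = R2 - (-0.227381) R1:  1.190683 phi_2 - 0.377135 phi_3 = -0.467917
  R3 <- R3 - (-0.403/1.2556) R1 = R3 - (-0.320962) R1:  -0.377135 phi_2 + 1.126252 phi_3 = 0.065665
  R3 <- R3 - (-0.377135/1.190683) R2 = R3 - (-0.316738) R2:  1.006799 phi_3 = -0.082542
Back-substitution:
  phi_hat_3 = -0.082542 / 1.006799 = -0.081985
  phi_hat_2 = (-0.467917 - (-0.377135)(-0.081985)) / 1.190683 = -0.41895
  phi_hat_1 = (-0.2855 - (-0.2855)(-0.41895) - (-0.403)(-0.081985)) / 1.2556 = -0.348957
So phi_hat = [-0.3490, -0.4190, -0.0820].
Therefore phi_hat_2 = -0.4190.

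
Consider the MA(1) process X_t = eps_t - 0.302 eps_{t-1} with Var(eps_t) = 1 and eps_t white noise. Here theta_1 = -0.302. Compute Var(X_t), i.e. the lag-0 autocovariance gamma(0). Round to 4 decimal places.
\gamma(0) = 1.0912

For an MA(q) process X_t = eps_t + sum_i theta_i eps_{t-i} with
Var(eps_t) = sigma^2, the variance is
  gamma(0) = sigma^2 * (1 + sum_i theta_i^2).
  sum_i theta_i^2 = (-0.302)^2 = 0.091204.
  gamma(0) = 1 * (1 + 0.091204) = 1 * 1.091204 = 1.091204, which rounds to 1.0912.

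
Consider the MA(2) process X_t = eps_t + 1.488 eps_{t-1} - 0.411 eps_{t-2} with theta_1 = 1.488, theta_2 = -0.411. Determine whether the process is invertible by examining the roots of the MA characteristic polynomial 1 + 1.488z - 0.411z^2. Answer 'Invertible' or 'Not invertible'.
\text{Not invertible}

The MA(q) characteristic polynomial is P(z) = 1 + 1.488z - 0.411z^2.
Invertibility requires all roots to lie outside the unit circle, i.e. |z| > 1 for every root.
Set 1 + (1.488) z + (-0.411) z^2 = 0, i.e. a z^2 + b z + c = 0 with a = -0.411, b = 1.488, c = 1.
Discriminant D = b^2 - 4ac = (1.488)^2 - 4*(-0.411)*1 = 2.214144 - (-1.644) = 3.858144.
D >= 0, so the roots are real: z = (-b +/- sqrt(D)) / (2a) = (-1.488 +/- 1.964216) / (-0.822).
  z_1 = (-1.488 + 1.964216) / (-0.822) = -0.5793,   |z_1| = 0.5793.
  z_2 = (-1.488 - 1.964216) / (-0.822) = 4.1998,   |z_2| = 4.1998.
Moduli of all roots: 0.5793, 4.1998.
All moduli strictly greater than 1? No.
Verdict: Not invertible.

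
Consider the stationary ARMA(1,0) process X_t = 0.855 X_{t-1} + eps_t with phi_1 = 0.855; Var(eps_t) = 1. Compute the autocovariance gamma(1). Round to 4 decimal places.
\gamma(1) = 3.1787

Multiply the model equation by X_{t-k} and take expectations. With theta_0 = psi_0 = 1 and psi_j the MA(infinity) weights, this gives
  gamma(k) - sum_i phi_i gamma(k-i) = c_k,
  c_k = sigma^2 * sum_{j=k..q} theta_j psi_{j-k}   (c_k = 0 for k > q),
using gamma(-m) = gamma(m).
Pure AR (q = 0): c_0 = sigma^2 = 1, c_k = 0 for k >= 1.
Equations for k = 0 and k = 1 (AR order 1):
  gamma(0) = phi_1 gamma(1) + c_0
  gamma(1) = phi_1 gamma(0) + c_1
Substituting the second into the first: gamma(0) (1 - phi_1^2) = c_0 + phi_1 c_1, so
  gamma(0) = c_0 / (1 - phi_1^2) = 1 / (1 - (0.855)^2) = 1 / 0.268975 = 3.717818.
  gamma(1) = phi_1 gamma(0) = (0.855)(3.717818) = 3.178734.
Therefore gamma(1) = 3.1787 (to 4 decimal places).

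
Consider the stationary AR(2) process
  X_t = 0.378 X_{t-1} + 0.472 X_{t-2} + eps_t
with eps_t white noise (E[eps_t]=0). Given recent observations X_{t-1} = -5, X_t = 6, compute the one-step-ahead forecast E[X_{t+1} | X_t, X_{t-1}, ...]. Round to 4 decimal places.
E[X_{t+1} \mid \mathcal F_t] = -0.0920

For an AR(p) model X_t = c + sum_i phi_i X_{t-i} + eps_t, the
one-step-ahead conditional mean is
  E[X_{t+1} | X_t, ...] = c + sum_i phi_i X_{t+1-i}.
Substitute known values:
  E[X_{t+1} | ...] = (0.378) * (6) + (0.472) * (-5)
                   = -0.0920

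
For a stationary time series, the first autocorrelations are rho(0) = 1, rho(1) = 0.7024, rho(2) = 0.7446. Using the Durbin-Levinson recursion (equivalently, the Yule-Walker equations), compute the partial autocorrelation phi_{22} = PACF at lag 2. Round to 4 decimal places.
\phi_{22} = 0.4959

The PACF at lag k is phi_{kk}, the last component of the solution
to the Yule-Walker system G_k phi = r_k where
  (G_k)_{ij} = rho(|i - j|), (r_k)_i = rho(i), i,j = 1..k.
Equivalently, Durbin-Levinson gives phi_{kk} iteratively:
  phi_{11} = rho(1)
  phi_{kk} = [rho(k) - sum_{j=1..k-1} phi_{k-1,j} rho(k-j)]
            / [1 - sum_{j=1..k-1} phi_{k-1,j} rho(j)],
  phi_{k,j} = phi_{k-1,j} - phi_{kk} phi_{k-1,k-j},  j = 1..k-1.
Step k = 1:
  phi_11 = rho(1) = 0.7024.
Step k = 2:
  phi_22 = [rho(2) - phi_11 rho(1)] / [1 - phi_11 rho(1)] = [0.7446 - (0.7024)(0.7024)] / [1 - (0.7024)(0.7024)]
         = 0.25123424 / 0.50663424 = 0.4959.
Therefore phi_{22} = 0.4959.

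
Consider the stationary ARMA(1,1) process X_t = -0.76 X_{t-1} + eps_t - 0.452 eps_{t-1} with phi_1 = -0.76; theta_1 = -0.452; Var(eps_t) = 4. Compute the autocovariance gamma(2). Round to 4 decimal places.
\gamma(2) = 11.7192

Multiply the model equation by X_{t-k} and take expectations. With theta_0 = psi_0 = 1 and psi_j the MA(infinity) weights, this gives
  gamma(k) - sum_i phi_i gamma(k-i) = c_k,
  c_k = sigma^2 * sum_{j=k..q} theta_j psi_{j-k}   (c_k = 0 for k > q),
using gamma(-m) = gamma(m).
psi-weights needed (psi_j = theta_j + sum_i phi_i psi_{j-i}):
  psi_1 = theta_1 + phi_1 = -0.452 + (-0.76) = -1.212
Right-hand sides:
  c_0 = sigma^2 (1 + theta_1 psi_1) = 4 * (1 + (-0.452)(-1.212)) = 4 * 1.547824 = 6.191296
  c_1 = sigma^2 theta_1 = 4 * (-0.452) = -1.808
  c_2 = 0
Equations for k = 0 and k = 1 (AR order 1):
  gamma(0) = phi_1 gamma(1) + c_0
  gamma(1) = phi_1 gamma(0) + c_1
Substituting the second into the first: gamma(0) (1 - phi_1^2) = c_0 + phi_1 c_1, so
  gamma(0) = (c_0 + phi_1 c_1) / (1 - phi_1^2) = (6.191296 + (-0.76)(-1.808)) / (1 - (-0.76)^2) = 7.565376 / 0.4224 = 17.910455.
  gamma(1) = phi_1 gamma(0) + c_1 = (-0.76)(17.910455) + (-1.808) = -15.419945.
For k = 2 (> q): gamma(2) = phi_1 gamma(1) = (-0.76)(-15.419945) = 11.719159.
Therefore gamma(2) = 11.7192 (to 4 decimal places).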